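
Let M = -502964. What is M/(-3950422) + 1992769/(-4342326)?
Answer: -406303203161/1225287154398 ≈ -0.33160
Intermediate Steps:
M/(-3950422) + 1992769/(-4342326) = -502964/(-3950422) + 1992769/(-4342326) = -502964*(-1/3950422) + 1992769*(-1/4342326) = 35926/282173 - 1992769/4342326 = -406303203161/1225287154398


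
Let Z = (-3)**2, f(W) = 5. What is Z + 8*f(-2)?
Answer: 49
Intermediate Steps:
Z = 9
Z + 8*f(-2) = 9 + 8*5 = 9 + 40 = 49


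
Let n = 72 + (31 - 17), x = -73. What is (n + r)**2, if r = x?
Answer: 169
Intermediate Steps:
r = -73
n = 86 (n = 72 + 14 = 86)
(n + r)**2 = (86 - 73)**2 = 13**2 = 169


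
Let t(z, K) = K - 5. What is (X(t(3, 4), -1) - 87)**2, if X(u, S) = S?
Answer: 7744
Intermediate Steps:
t(z, K) = -5 + K
(X(t(3, 4), -1) - 87)**2 = (-1 - 87)**2 = (-88)**2 = 7744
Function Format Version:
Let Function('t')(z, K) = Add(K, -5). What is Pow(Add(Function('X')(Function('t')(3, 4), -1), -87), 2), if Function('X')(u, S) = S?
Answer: 7744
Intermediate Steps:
Function('t')(z, K) = Add(-5, K)
Pow(Add(Function('X')(Function('t')(3, 4), -1), -87), 2) = Pow(Add(-1, -87), 2) = Pow(-88, 2) = 7744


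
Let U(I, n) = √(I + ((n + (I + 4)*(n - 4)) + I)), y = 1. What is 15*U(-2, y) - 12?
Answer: -12 + 45*I ≈ -12.0 + 45.0*I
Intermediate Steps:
U(I, n) = √(n + 2*I + (-4 + n)*(4 + I)) (U(I, n) = √(I + ((n + (4 + I)*(-4 + n)) + I)) = √(I + ((n + (-4 + n)*(4 + I)) + I)) = √(I + (I + n + (-4 + n)*(4 + I))) = √(n + 2*I + (-4 + n)*(4 + I)))
15*U(-2, y) - 12 = 15*√(-16 - 2*(-2) + 5*1 - 2*1) - 12 = 15*√(-16 + 4 + 5 - 2) - 12 = 15*√(-9) - 12 = 15*(3*I) - 12 = 45*I - 12 = -12 + 45*I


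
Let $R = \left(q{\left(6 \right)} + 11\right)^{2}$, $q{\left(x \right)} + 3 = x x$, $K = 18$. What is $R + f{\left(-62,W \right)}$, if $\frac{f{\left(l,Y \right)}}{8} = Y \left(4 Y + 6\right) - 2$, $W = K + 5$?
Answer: $19952$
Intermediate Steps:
$q{\left(x \right)} = -3 + x^{2}$ ($q{\left(x \right)} = -3 + x x = -3 + x^{2}$)
$W = 23$ ($W = 18 + 5 = 23$)
$f{\left(l,Y \right)} = -16 + 8 Y \left(6 + 4 Y\right)$ ($f{\left(l,Y \right)} = 8 \left(Y \left(4 Y + 6\right) - 2\right) = 8 \left(Y \left(6 + 4 Y\right) - 2\right) = 8 \left(-2 + Y \left(6 + 4 Y\right)\right) = -16 + 8 Y \left(6 + 4 Y\right)$)
$R = 1936$ ($R = \left(\left(-3 + 6^{2}\right) + 11\right)^{2} = \left(\left(-3 + 36\right) + 11\right)^{2} = \left(33 + 11\right)^{2} = 44^{2} = 1936$)
$R + f{\left(-62,W \right)} = 1936 + \left(-16 + 32 \cdot 23^{2} + 48 \cdot 23\right) = 1936 + \left(-16 + 32 \cdot 529 + 1104\right) = 1936 + \left(-16 + 16928 + 1104\right) = 1936 + 18016 = 19952$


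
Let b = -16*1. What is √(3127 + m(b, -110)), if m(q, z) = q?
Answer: √3111 ≈ 55.776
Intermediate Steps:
b = -16
√(3127 + m(b, -110)) = √(3127 - 16) = √3111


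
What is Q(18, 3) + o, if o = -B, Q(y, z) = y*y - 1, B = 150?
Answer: 173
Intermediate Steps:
Q(y, z) = -1 + y² (Q(y, z) = y² - 1 = -1 + y²)
o = -150 (o = -1*150 = -150)
Q(18, 3) + o = (-1 + 18²) - 150 = (-1 + 324) - 150 = 323 - 150 = 173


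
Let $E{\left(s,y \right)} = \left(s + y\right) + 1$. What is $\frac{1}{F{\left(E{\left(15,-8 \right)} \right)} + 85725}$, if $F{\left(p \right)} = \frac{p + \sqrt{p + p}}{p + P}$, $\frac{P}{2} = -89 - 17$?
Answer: $\frac{17}{1457324} \approx 1.1665 \cdot 10^{-5}$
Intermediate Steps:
$P = -212$ ($P = 2 \left(-89 - 17\right) = 2 \left(-106\right) = -212$)
$E{\left(s,y \right)} = 1 + s + y$
$F{\left(p \right)} = \frac{p + \sqrt{2} \sqrt{p}}{-212 + p}$ ($F{\left(p \right)} = \frac{p + \sqrt{p + p}}{p - 212} = \frac{p + \sqrt{2 p}}{-212 + p} = \frac{p + \sqrt{2} \sqrt{p}}{-212 + p}$)
$\frac{1}{F{\left(E{\left(15,-8 \right)} \right)} + 85725} = \frac{1}{\frac{\left(1 + 15 - 8\right) + \sqrt{2} \sqrt{1 + 15 - 8}}{-212 + \left(1 + 15 - 8\right)} + 85725} = \frac{1}{\frac{8 + \sqrt{2} \sqrt{8}}{-212 + 8} + 85725} = \frac{1}{\frac{8 + \sqrt{2} \cdot 2 \sqrt{2}}{-204} + 85725} = \frac{1}{- \frac{8 + 4}{204} + 85725} = \frac{1}{\left(- \frac{1}{204}\right) 12 + 85725} = \frac{1}{- \frac{1}{17} + 85725} = \frac{1}{\frac{1457324}{17}} = \frac{17}{1457324}$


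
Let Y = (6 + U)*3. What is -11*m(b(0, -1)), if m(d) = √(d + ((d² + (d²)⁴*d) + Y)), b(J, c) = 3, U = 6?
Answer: -11*√19731 ≈ -1545.1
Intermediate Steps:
Y = 36 (Y = (6 + 6)*3 = 12*3 = 36)
m(d) = √(36 + d + d² + d⁹) (m(d) = √(d + ((d² + (d²)⁴*d) + 36)) = √(d + ((d² + d⁸*d) + 36)) = √(d + ((d² + d⁹) + 36)) = √(d + (36 + d² + d⁹)) = √(36 + d + d² + d⁹))
-11*m(b(0, -1)) = -11*√(36 + 3 + 3² + 3⁹) = -11*√(36 + 3 + 9 + 19683) = -11*√19731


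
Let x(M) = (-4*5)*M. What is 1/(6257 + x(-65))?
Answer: 1/7557 ≈ 0.00013233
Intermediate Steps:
x(M) = -20*M
1/(6257 + x(-65)) = 1/(6257 - 20*(-65)) = 1/(6257 + 1300) = 1/7557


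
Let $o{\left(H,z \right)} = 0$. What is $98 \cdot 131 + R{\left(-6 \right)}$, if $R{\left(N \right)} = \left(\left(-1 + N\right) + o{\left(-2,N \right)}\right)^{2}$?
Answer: $12887$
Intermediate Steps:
$R{\left(N \right)} = \left(-1 + N\right)^{2}$ ($R{\left(N \right)} = \left(\left(-1 + N\right) + 0\right)^{2} = \left(-1 + N\right)^{2}$)
$98 \cdot 131 + R{\left(-6 \right)} = 98 \cdot 131 + \left(-1 - 6\right)^{2} = 12838 + \left(-7\right)^{2} = 12838 + 49 = 12887$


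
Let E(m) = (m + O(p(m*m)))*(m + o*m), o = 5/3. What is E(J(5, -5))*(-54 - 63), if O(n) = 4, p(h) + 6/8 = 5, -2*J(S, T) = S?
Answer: 1170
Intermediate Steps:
J(S, T) = -S/2
o = 5/3 (o = 5*(⅓) = 5/3 ≈ 1.6667)
p(h) = 17/4 (p(h) = -¾ + 5 = 17/4)
E(m) = 8*m*(4 + m)/3 (E(m) = (m + 4)*(m + 5*m/3) = (4 + m)*(8*m/3) = 8*m*(4 + m)/3)
E(J(5, -5))*(-54 - 63) = (8*(-½*5)*(4 - ½*5)/3)*(-54 - 63) = ((8/3)*(-5/2)*(4 - 5/2))*(-117) = ((8/3)*(-5/2)*(3/2))*(-117) = -10*(-117) = 1170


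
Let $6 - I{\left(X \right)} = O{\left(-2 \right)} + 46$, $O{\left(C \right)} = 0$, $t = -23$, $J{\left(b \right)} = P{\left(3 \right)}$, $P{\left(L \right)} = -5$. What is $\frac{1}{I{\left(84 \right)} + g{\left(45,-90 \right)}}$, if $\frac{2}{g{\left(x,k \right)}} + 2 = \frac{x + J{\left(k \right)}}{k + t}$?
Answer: $- \frac{133}{5433} \approx -0.02448$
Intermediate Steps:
$J{\left(b \right)} = -5$
$g{\left(x,k \right)} = \frac{2}{-2 + \frac{-5 + x}{-23 + k}}$ ($g{\left(x,k \right)} = \frac{2}{-2 + \frac{x - 5}{k - 23}} = \frac{2}{-2 + \frac{-5 + x}{-23 + k}}$)
$I{\left(X \right)} = -40$ ($I{\left(X \right)} = 6 - \left(0 + 46\right) = 6 - 46 = -40$)
$\frac{1}{I{\left(84 \right)} + g{\left(45,-90 \right)}} = \frac{1}{-40 + \frac{2 \left(-23 - 90\right)}{41 + 45 - -180}} = \frac{1}{-40 + 2 \frac{1}{41 + 45 + 180} \left(-113\right)} = \frac{1}{-40 + 2 \cdot \frac{1}{266} \left(-113\right)} = \frac{1}{-40 - \frac{113}{133}} = \frac{1}{- \frac{5433}{133}} = - \frac{133}{5433}$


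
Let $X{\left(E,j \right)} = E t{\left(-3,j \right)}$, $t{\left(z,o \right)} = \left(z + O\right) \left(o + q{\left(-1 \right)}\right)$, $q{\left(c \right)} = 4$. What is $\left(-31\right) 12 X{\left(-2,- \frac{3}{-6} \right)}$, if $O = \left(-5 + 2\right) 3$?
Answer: $-40176$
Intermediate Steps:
$O = -9$ ($O = \left(-3\right) 3 = -9$)
$t{\left(z,o \right)} = \left(-9 + z\right) \left(4 + o\right)$ ($t{\left(z,o \right)} = \left(z - 9\right) \left(o + 4\right) = \left(-9 + z\right) \left(4 + o\right)$)
$X{\left(E,j \right)} = E \left(-48 - 12 j\right)$ ($X{\left(E,j \right)} = E \left(-36 - 9 j + 4 \left(-3\right) + j \left(-3\right)\right) = E \left(-36 - 9 j - 12 - 3 j\right) = E \left(-48 - 12 j\right)$)
$\left(-31\right) 12 X{\left(-2,- \frac{3}{-6} \right)} = \left(-31\right) 12 \left(\left(-12\right) \left(-2\right) \left(4 - \frac{3}{-6}\right)\right) = - 372 \left(\left(-12\right) \left(-2\right) \left(4 - - \frac{1}{2}\right)\right) = - 372 \left(\left(-12\right) \left(-2\right) \left(4 + \frac{1}{2}\right)\right) = - 372 \left(\left(-12\right) \left(-2\right) \frac{9}{2}\right) = \left(-372\right) 108 = -40176$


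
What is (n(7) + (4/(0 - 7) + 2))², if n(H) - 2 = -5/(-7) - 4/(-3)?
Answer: 13225/441 ≈ 29.989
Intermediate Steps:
n(H) = 85/21 (n(H) = 2 + (-5/(-7) - 4/(-3)) = 2 + (-5*(-⅐) - 4*(-⅓)) = 2 + (5/7 + 4/3) = 2 + 43/21 = 85/21)
(n(7) + (4/(0 - 7) + 2))² = (85/21 + (4/(0 - 7) + 2))² = (85/21 + (4/(-7) + 2))² = (85/21 + (-⅐*4 + 2))² = (85/21 + (-4/7 + 2))² = (85/21 + 10/7)² = (115/21)² = 13225/441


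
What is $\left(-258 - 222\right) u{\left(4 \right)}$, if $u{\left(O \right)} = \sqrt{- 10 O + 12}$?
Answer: $- 960 i \sqrt{7} \approx - 2539.9 i$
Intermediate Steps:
$u{\left(O \right)} = \sqrt{12 - 10 O}$
$\left(-258 - 222\right) u{\left(4 \right)} = \left(-258 - 222\right) \sqrt{12 - 40} = - 480 \sqrt{12 - 40} = - 480 \sqrt{-28} = - 480 \cdot 2 i \sqrt{7} = - 960 i \sqrt{7}$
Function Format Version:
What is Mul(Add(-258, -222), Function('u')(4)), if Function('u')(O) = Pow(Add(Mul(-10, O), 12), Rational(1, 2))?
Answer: Mul(-960, I, Pow(7, Rational(1, 2))) ≈ Mul(-2539.9, I)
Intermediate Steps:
Function('u')(O) = Pow(Add(12, Mul(-10, O)), Rational(1, 2))
Mul(Add(-258, -222), Function('u')(4)) = Mul(Add(-258, -222), Pow(Add(12, Mul(-10, 4)), Rational(1, 2))) = Mul(-480, Pow(Add(12, -40), Rational(1, 2))) = Mul(-480, Pow(-28, Rational(1, 2))) = Mul(-480, Mul(2, I, Pow(7, Rational(1, 2)))) = Mul(-960, I, Pow(7, Rational(1, 2)))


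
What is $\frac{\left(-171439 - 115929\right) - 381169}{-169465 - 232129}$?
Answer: $\frac{668537}{401594} \approx 1.6647$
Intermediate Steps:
$\frac{\left(-171439 - 115929\right) - 381169}{-169465 - 232129} = \frac{\left(-171439 - 115929\right) - 381169}{-401594} = \left(-287368 - 381169\right) \left(- \frac{1}{401594}\right) = \left(-668537\right) \left(- \frac{1}{401594}\right) = \frac{668537}{401594}$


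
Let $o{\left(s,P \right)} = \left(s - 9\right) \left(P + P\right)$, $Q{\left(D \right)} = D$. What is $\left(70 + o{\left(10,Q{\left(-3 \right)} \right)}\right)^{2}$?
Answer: $4096$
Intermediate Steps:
$o{\left(s,P \right)} = 2 P \left(-9 + s\right)$ ($o{\left(s,P \right)} = \left(-9 + s\right) 2 P = 2 P \left(-9 + s\right)$)
$\left(70 + o{\left(10,Q{\left(-3 \right)} \right)}\right)^{2} = \left(70 + 2 \left(-3\right) \left(-9 + 10\right)\right)^{2} = \left(70 + 2 \left(-3\right) 1\right)^{2} = \left(70 - 6\right)^{2} = 64^{2} = 4096$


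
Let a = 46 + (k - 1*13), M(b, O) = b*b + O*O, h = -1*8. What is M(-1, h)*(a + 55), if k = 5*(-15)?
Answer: 845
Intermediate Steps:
k = -75
h = -8
M(b, O) = O² + b² (M(b, O) = b² + O² = O² + b²)
a = -42 (a = 46 + (-75 - 1*13) = 46 + (-75 - 13) = 46 - 88 = -42)
M(-1, h)*(a + 55) = ((-8)² + (-1)²)*(-42 + 55) = (64 + 1)*13 = 65*13 = 845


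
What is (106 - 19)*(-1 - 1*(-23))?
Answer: 1914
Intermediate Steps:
(106 - 19)*(-1 - 1*(-23)) = 87*(-1 + 23) = 87*22 = 1914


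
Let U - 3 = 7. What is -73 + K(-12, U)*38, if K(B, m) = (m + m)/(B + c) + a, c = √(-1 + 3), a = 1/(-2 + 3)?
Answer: -7045/71 - 380*√2/71 ≈ -106.79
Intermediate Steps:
a = 1 (a = 1/1 = 1)
U = 10 (U = 3 + 7 = 10)
c = √2 ≈ 1.4142
K(B, m) = 1 + 2*m/(B + √2) (K(B, m) = (m + m)/(B + √2) + 1 = (2*m)/(B + √2) + 1 = 2*m/(B + √2) + 1 = 1 + 2*m/(B + √2))
-73 + K(-12, U)*38 = -73 + ((-12 + √2 + 2*10)/(-12 + √2))*38 = -73 + ((-12 + √2 + 20)/(-12 + √2))*38 = -73 + ((8 + √2)/(-12 + √2))*38 = -73 + 38*(8 + √2)/(-12 + √2)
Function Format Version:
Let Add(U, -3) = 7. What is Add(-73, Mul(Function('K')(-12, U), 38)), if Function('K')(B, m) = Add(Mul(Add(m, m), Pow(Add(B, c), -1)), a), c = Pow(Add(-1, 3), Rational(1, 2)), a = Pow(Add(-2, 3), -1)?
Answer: Add(Rational(-7045, 71), Mul(Rational(-380, 71), Pow(2, Rational(1, 2)))) ≈ -106.79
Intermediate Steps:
a = 1 (a = Pow(1, -1) = 1)
U = 10 (U = Add(3, 7) = 10)
c = Pow(2, Rational(1, 2)) ≈ 1.4142
Function('K')(B, m) = Add(1, Mul(2, m, Pow(Add(B, Pow(2, Rational(1, 2))), -1))) (Function('K')(B, m) = Add(Mul(Add(m, m), Pow(Add(B, Pow(2, Rational(1, 2))), -1)), 1) = Add(Mul(Mul(2, m), Pow(Add(B, Pow(2, Rational(1, 2))), -1)), 1) = Add(Mul(2, m, Pow(Add(B, Pow(2, Rational(1, 2))), -1)), 1) = Add(1, Mul(2, m, Pow(Add(B, Pow(2, Rational(1, 2))), -1))))
Add(-73, Mul(Function('K')(-12, U), 38)) = Add(-73, Mul(Mul(Pow(Add(-12, Pow(2, Rational(1, 2))), -1), Add(-12, Pow(2, Rational(1, 2)), Mul(2, 10))), 38)) = Add(-73, Mul(Mul(Pow(Add(-12, Pow(2, Rational(1, 2))), -1), Add(-12, Pow(2, Rational(1, 2)), 20)), 38)) = Add(-73, Mul(Mul(Pow(Add(-12, Pow(2, Rational(1, 2))), -1), Add(8, Pow(2, Rational(1, 2)))), 38)) = Add(-73, Mul(38, Pow(Add(-12, Pow(2, Rational(1, 2))), -1), Add(8, Pow(2, Rational(1, 2)))))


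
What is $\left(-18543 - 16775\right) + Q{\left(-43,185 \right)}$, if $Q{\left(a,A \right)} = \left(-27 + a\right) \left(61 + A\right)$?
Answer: $-52538$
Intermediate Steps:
$\left(-18543 - 16775\right) + Q{\left(-43,185 \right)} = \left(-18543 - 16775\right) + \left(-1647 - 4995 + 61 \left(-43\right) + 185 \left(-43\right)\right) = -35318 - 17220 = -52538$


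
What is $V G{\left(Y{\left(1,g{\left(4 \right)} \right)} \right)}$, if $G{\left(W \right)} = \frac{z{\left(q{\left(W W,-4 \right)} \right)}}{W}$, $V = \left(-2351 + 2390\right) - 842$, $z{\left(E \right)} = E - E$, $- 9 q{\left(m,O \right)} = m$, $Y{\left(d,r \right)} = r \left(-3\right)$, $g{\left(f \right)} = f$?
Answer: $0$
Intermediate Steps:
$Y{\left(d,r \right)} = - 3 r$
$q{\left(m,O \right)} = - \frac{m}{9}$
$z{\left(E \right)} = 0$
$V = -803$ ($V = 39 - 842 = -803$)
$G{\left(W \right)} = 0$ ($G{\left(W \right)} = \frac{0}{W} = 0$)
$V G{\left(Y{\left(1,g{\left(4 \right)} \right)} \right)} = \left(-803\right) 0 = 0$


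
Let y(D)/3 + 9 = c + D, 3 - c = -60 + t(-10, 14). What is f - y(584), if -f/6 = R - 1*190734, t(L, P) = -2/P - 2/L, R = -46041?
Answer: 49655766/35 ≈ 1.4187e+6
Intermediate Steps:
t(L, P) = -2/L - 2/P
c = 2203/35 (c = 3 - (-60 + (-2/(-10) - 2/14)) = 3 - (-60 + (-2*(-⅒) - 2*1/14)) = 3 - (-60 + (⅕ - ⅐)) = 3 - (-60 + 2/35) = 3 - 1*(-2098/35) = 3 + 2098/35 = 2203/35 ≈ 62.943)
f = 1420650 (f = -6*(-46041 - 1*190734) = -6*(-46041 - 190734) = -6*(-236775) = 1420650)
y(D) = 5664/35 + 3*D (y(D) = -27 + 3*(2203/35 + D) = -27 + (6609/35 + 3*D) = 5664/35 + 3*D)
f - y(584) = 1420650 - (5664/35 + 3*584) = 1420650 - (5664/35 + 1752) = 1420650 - 1*66984/35 = 1420650 - 66984/35 = 49655766/35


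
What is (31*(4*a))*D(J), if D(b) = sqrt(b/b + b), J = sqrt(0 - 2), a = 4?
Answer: 496*sqrt(1 + I*sqrt(2)) ≈ 579.71 + 300.08*I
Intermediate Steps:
J = I*sqrt(2) (J = sqrt(-2) = I*sqrt(2) ≈ 1.4142*I)
D(b) = sqrt(1 + b)
(31*(4*a))*D(J) = (31*(4*4))*sqrt(1 + I*sqrt(2)) = (31*16)*sqrt(1 + I*sqrt(2)) = 496*sqrt(1 + I*sqrt(2))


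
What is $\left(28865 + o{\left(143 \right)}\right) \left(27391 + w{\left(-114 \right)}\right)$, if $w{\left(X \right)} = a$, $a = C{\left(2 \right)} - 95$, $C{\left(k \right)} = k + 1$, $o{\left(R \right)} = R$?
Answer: $791889392$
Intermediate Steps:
$C{\left(k \right)} = 1 + k$
$a = -92$ ($a = \left(1 + 2\right) - 95 = 3 - 95 = -92$)
$w{\left(X \right)} = -92$
$\left(28865 + o{\left(143 \right)}\right) \left(27391 + w{\left(-114 \right)}\right) = \left(28865 + 143\right) \left(27391 - 92\right) = 29008 \cdot 27299 = 791889392$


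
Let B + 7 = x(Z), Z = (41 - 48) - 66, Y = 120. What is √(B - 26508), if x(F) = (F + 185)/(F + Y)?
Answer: I*√58566371/47 ≈ 162.83*I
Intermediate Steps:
Z = -73 (Z = -7 - 66 = -73)
x(F) = (185 + F)/(120 + F) (x(F) = (F + 185)/(F + 120) = (185 + F)/(120 + F))
B = -217/47 (B = -7 + (185 - 73)/(120 - 73) = -7 + 112/47 = -217/47 ≈ -4.6170)
√(B - 26508) = √(-217/47 - 26508) = √(-1246093/47) = I*√58566371/47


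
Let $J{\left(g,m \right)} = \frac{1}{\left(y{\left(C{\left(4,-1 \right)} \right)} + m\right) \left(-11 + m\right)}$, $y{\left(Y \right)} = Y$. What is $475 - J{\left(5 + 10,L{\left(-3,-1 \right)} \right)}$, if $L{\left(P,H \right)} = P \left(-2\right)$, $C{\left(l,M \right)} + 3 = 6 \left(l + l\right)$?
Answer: $\frac{121126}{255} \approx 475.0$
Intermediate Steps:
$C{\left(l,M \right)} = -3 + 12 l$ ($C{\left(l,M \right)} = -3 + 6 \left(l + l\right) = -3 + 6 \cdot 2 l = -3 + 12 l$)
$L{\left(P,H \right)} = - 2 P$
$J{\left(g,m \right)} = \frac{1}{\left(-11 + m\right) \left(45 + m\right)}$ ($J{\left(g,m \right)} = \frac{1}{\left(\left(-3 + 12 \cdot 4\right) + m\right) \left(-11 + m\right)} = \frac{1}{\left(\left(-3 + 48\right) + m\right) \left(-11 + m\right)} = \frac{1}{\left(45 + m\right) \left(-11 + m\right)} = \frac{1}{\left(-11 + m\right) \left(45 + m\right)}$)
$475 - J{\left(5 + 10,L{\left(-3,-1 \right)} \right)} = 475 - \frac{1}{-495 + \left(\left(-2\right) \left(-3\right)\right)^{2} + 34 \left(\left(-2\right) \left(-3\right)\right)} = 475 - \frac{1}{-495 + 6^{2} + 34 \cdot 6} = 475 - \frac{1}{-495 + 36 + 204} = 475 - \frac{1}{-255} = 475 - - \frac{1}{255} = 475 + \frac{1}{255} = \frac{121126}{255}$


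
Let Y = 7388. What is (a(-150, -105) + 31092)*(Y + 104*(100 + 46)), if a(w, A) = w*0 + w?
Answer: 698422824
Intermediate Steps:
a(w, A) = w (a(w, A) = 0 + w = w)
(a(-150, -105) + 31092)*(Y + 104*(100 + 46)) = (-150 + 31092)*(7388 + 104*(100 + 46)) = 30942*(7388 + 104*146) = 30942*(7388 + 15184) = 30942*22572 = 698422824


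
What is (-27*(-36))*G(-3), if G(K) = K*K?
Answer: 8748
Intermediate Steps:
G(K) = K²
(-27*(-36))*G(-3) = -27*(-36)*(-3)² = 972*9 = 8748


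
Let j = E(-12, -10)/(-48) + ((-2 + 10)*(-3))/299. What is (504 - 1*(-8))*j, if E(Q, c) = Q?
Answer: 25984/299 ≈ 86.903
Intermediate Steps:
j = 203/1196 (j = -12/(-48) + ((-2 + 10)*(-3))/299 = -12*(-1/48) + (8*(-3))*(1/299) = ¼ - 24*1/299 = ¼ - 24/299 = 203/1196 ≈ 0.16973)
(504 - 1*(-8))*j = (504 - 1*(-8))*(203/1196) = (504 + 8)*(203/1196) = 512*(203/1196) = 25984/299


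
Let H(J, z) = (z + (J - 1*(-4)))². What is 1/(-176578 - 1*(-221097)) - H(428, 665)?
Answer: -53574565270/44519 ≈ -1.2034e+6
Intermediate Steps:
H(J, z) = (4 + J + z)² (H(J, z) = (z + (J + 4))² = (z + (4 + J))² = (4 + J + z)²)
1/(-176578 - 1*(-221097)) - H(428, 665) = 1/(-176578 - 1*(-221097)) - (4 + 428 + 665)² = 1/(-176578 + 221097) - 1*1097² = 1/44519 - 1*1203409 = 1/44519 - 1203409 = -53574565270/44519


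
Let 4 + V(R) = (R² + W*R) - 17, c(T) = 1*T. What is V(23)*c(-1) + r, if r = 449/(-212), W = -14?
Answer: -39881/212 ≈ -188.12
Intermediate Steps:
c(T) = T
r = -449/212 (r = 449*(-1/212) = -449/212 ≈ -2.1179)
V(R) = -21 + R² - 14*R (V(R) = -4 + ((R² - 14*R) - 17) = -4 + (-17 + R² - 14*R) = -21 + R² - 14*R)
V(23)*c(-1) + r = (-21 + 23² - 14*23)*(-1) - 449/212 = (-21 + 529 - 322)*(-1) - 449/212 = 186*(-1) - 449/212 = -186 - 449/212 = -39881/212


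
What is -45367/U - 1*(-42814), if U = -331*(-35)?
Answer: 70850689/1655 ≈ 42810.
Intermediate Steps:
U = 11585
-45367/U - 1*(-42814) = -45367/11585 - 1*(-42814) = -45367*1/11585 + 42814 = -6481/1655 + 42814 = 70850689/1655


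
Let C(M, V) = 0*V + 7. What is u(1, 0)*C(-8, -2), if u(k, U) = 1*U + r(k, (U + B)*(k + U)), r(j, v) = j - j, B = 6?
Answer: 0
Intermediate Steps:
C(M, V) = 7 (C(M, V) = 0 + 7 = 7)
r(j, v) = 0
u(k, U) = U (u(k, U) = 1*U + 0 = U + 0 = U)
u(1, 0)*C(-8, -2) = 0*7 = 0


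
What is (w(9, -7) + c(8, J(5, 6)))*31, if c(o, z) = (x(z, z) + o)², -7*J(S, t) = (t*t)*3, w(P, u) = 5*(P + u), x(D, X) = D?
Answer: 99014/49 ≈ 2020.7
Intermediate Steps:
w(P, u) = 5*P + 5*u
J(S, t) = -3*t²/7 (J(S, t) = -t*t*3/7 = -t²*3/7 = -3*t²/7)
c(o, z) = (o + z)² (c(o, z) = (z + o)² = (o + z)²)
(w(9, -7) + c(8, J(5, 6)))*31 = ((5*9 + 5*(-7)) + (8 - 3/7*6²)²)*31 = ((45 - 35) + (8 - 3/7*36)²)*31 = (10 + (8 - 108/7)²)*31 = (10 + (-52/7)²)*31 = (10 + 2704/49)*31 = (3194/49)*31 = 99014/49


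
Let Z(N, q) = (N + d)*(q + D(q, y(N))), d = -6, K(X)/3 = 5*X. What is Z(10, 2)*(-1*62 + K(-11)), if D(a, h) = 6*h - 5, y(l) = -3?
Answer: 19068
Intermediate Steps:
K(X) = 15*X (K(X) = 3*(5*X) = 15*X)
D(a, h) = -5 + 6*h
Z(N, q) = (-23 + q)*(-6 + N) (Z(N, q) = (N - 6)*(q + (-5 + 6*(-3))) = (-6 + N)*(q + (-5 - 18)) = (-6 + N)*(q - 23) = (-6 + N)*(-23 + q) = (-23 + q)*(-6 + N))
Z(10, 2)*(-1*62 + K(-11)) = (138 - 23*10 - 6*2 + 10*2)*(-1*62 + 15*(-11)) = (138 - 230 - 12 + 20)*(-62 - 165) = -84*(-227) = 19068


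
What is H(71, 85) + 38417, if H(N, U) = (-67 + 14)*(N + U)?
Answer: 30149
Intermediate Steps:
H(N, U) = -53*N - 53*U (H(N, U) = -53*(N + U) = -53*N - 53*U)
H(71, 85) + 38417 = (-53*71 - 53*85) + 38417 = (-3763 - 4505) + 38417 = -8268 + 38417 = 30149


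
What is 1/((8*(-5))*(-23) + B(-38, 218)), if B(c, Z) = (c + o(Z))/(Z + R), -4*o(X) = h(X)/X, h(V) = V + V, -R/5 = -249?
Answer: 38/34959 ≈ 0.0010870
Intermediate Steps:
R = 1245 (R = -5*(-249) = 1245)
h(V) = 2*V
o(X) = -1/2 (o(X) = -2*X/(4*X) = -1/4*2 = -1/2)
B(c, Z) = (-1/2 + c)/(1245 + Z) (B(c, Z) = (c - 1/2)/(Z + 1245) = (-1/2 + c)/(1245 + Z))
1/((8*(-5))*(-23) + B(-38, 218)) = 1/((8*(-5))*(-23) + (-1/2 - 38)/(1245 + 218)) = 1/(-40*(-23) - 77/2/1463) = 1/(920 + (1/1463)*(-77/2)) = 1/(920 - 1/38) = 1/(34959/38) = 38/34959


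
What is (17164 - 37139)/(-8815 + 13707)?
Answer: -19975/4892 ≈ -4.0832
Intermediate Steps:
(17164 - 37139)/(-8815 + 13707) = -19975/4892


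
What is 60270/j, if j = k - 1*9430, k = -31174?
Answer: -30135/20302 ≈ -1.4843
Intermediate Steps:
j = -40604 (j = -31174 - 1*9430 = -31174 - 9430 = -40604)
60270/j = 60270/(-40604) = 60270*(-1/40604) = -30135/20302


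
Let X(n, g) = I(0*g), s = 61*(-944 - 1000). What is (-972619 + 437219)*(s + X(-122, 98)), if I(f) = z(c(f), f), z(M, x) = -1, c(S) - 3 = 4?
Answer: 63490409000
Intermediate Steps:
s = -118584 (s = 61*(-1944) = -118584)
c(S) = 7 (c(S) = 3 + 4 = 7)
I(f) = -1
X(n, g) = -1
(-972619 + 437219)*(s + X(-122, 98)) = (-972619 + 437219)*(-118584 - 1) = -535400*(-118585) = 63490409000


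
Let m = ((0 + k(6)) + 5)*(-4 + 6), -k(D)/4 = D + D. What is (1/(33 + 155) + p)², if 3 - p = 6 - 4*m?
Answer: 4255605225/35344 ≈ 1.2041e+5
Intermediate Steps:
k(D) = -8*D (k(D) = -4*(D + D) = -8*D)
m = -86 (m = ((0 - 8*6) + 5)*(-4 + 6) = ((0 - 48) + 5)*2 = (-48 + 5)*2 = -43*2 = -86)
p = -347 (p = 3 - (6 - 4*(-86)) = 3 - (6 + 344) = 3 - 1*350 = 3 - 350 = -347)
(1/(33 + 155) + p)² = (1/(33 + 155) - 347)² = (1/188 - 347)² = (-65235/188)² = 4255605225/35344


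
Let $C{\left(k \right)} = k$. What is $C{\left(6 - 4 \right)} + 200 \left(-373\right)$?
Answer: $-74598$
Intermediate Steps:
$C{\left(6 - 4 \right)} + 200 \left(-373\right) = \left(6 - 4\right) + 200 \left(-373\right) = \left(6 - 4\right) - 74600 = 2 - 74600 = -74598$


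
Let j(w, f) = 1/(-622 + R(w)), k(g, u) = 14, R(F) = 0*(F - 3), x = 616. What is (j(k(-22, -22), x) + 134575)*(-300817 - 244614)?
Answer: -45655655839719/622 ≈ -7.3401e+10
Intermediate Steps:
R(F) = 0 (R(F) = 0*(-3 + F) = 0)
j(w, f) = -1/622 (j(w, f) = 1/(-622 + 0) = 1/(-622) = -1/622)
(j(k(-22, -22), x) + 134575)*(-300817 - 244614) = (-1/622 + 134575)*(-300817 - 244614) = (83705649/622)*(-545431) = -45655655839719/622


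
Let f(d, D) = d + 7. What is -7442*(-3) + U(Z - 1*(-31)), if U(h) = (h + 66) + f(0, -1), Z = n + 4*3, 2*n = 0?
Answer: 22442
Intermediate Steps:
n = 0 (n = (½)*0 = 0)
f(d, D) = 7 + d
Z = 12 (Z = 0 + 4*3 = 0 + 12 = 12)
U(h) = 73 + h (U(h) = (h + 66) + (7 + 0) = (66 + h) + 7 = 73 + h)
-7442*(-3) + U(Z - 1*(-31)) = -7442*(-3) + (73 + (12 - 1*(-31))) = 22326 + (73 + (12 + 31)) = 22326 + (73 + 43) = 22326 + 116 = 22442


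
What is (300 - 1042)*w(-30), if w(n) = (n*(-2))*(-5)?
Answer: 222600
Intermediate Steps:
w(n) = 10*n (w(n) = -2*n*(-5) = 10*n)
(300 - 1042)*w(-30) = (300 - 1042)*(10*(-30)) = -742*(-300) = 222600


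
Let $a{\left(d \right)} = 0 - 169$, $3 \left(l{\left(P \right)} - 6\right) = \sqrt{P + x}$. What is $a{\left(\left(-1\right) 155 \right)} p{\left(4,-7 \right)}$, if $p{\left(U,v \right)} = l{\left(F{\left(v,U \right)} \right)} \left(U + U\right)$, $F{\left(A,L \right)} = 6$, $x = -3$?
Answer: $-8112 - \frac{1352 \sqrt{3}}{3} \approx -8892.6$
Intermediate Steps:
$l{\left(P \right)} = 6 + \frac{\sqrt{-3 + P}}{3}$ ($l{\left(P \right)} = 6 + \frac{\sqrt{P - 3}}{3} = 6 + \frac{\sqrt{-3 + P}}{3}$)
$a{\left(d \right)} = -169$
$p{\left(U,v \right)} = 2 U \left(6 + \frac{\sqrt{3}}{3}\right)$ ($p{\left(U,v \right)} = \left(6 + \frac{\sqrt{-3 + 6}}{3}\right) \left(U + U\right) = \left(6 + \frac{\sqrt{3}}{3}\right) 2 U = 2 U \left(6 + \frac{\sqrt{3}}{3}\right)$)
$a{\left(\left(-1\right) 155 \right)} p{\left(4,-7 \right)} = - 169 \cdot \frac{2}{3} \cdot 4 \left(18 + \sqrt{3}\right) = - 169 \left(48 + \frac{8 \sqrt{3}}{3}\right) = -8112 - \frac{1352 \sqrt{3}}{3}$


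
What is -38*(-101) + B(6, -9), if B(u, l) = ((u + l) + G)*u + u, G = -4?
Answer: 3802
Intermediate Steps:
B(u, l) = u + u*(-4 + l + u) (B(u, l) = ((u + l) - 4)*u + u = ((l + u) - 4)*u + u = (-4 + l + u)*u + u = u*(-4 + l + u) + u = u + u*(-4 + l + u))
-38*(-101) + B(6, -9) = -38*(-101) + 6*(-3 - 9 + 6) = 3838 + 6*(-6) = 3838 - 36 = 3802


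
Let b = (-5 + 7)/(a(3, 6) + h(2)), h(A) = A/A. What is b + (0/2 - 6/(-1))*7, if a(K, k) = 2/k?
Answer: 87/2 ≈ 43.500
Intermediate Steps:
h(A) = 1
b = 3/2 (b = (-5 + 7)/(2/6 + 1) = 2/(2*(⅙) + 1) = 2/(⅓ + 1) = 2/(4/3) = 2*(¾) = 3/2 ≈ 1.5000)
b + (0/2 - 6/(-1))*7 = 3/2 + (0/2 - 6/(-1))*7 = 3/2 + (0*(½) - 6*(-1))*7 = 3/2 + (0 + 6)*7 = 3/2 + 6*7 = 3/2 + 42 = 87/2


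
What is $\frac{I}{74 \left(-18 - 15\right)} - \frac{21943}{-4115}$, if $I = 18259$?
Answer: $- \frac{21550979}{10048830} \approx -2.1446$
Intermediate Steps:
$\frac{I}{74 \left(-18 - 15\right)} - \frac{21943}{-4115} = \frac{18259}{74 \left(-18 - 15\right)} - \frac{21943}{-4115} = \frac{18259}{74 \left(-33\right)} - - \frac{21943}{4115} = \frac{18259}{-2442} + \frac{21943}{4115} = 18259 \left(- \frac{1}{2442}\right) + \frac{21943}{4115} = - \frac{18259}{2442} + \frac{21943}{4115} = - \frac{21550979}{10048830}$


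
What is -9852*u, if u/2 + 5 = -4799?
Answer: 94658016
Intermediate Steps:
u = -9608 (u = -10 + 2*(-4799) = -10 - 9598 = -9608)
-9852*u = -9852/(1/(-9608)) = -9852/(-1/9608) = -9852*(-9608) = 94658016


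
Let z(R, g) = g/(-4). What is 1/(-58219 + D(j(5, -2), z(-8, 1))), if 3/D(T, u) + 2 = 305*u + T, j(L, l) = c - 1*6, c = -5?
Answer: -119/6928065 ≈ -1.7176e-5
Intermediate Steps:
j(L, l) = -11 (j(L, l) = -5 - 1*6 = -5 - 6 = -11)
z(R, g) = -g/4 (z(R, g) = g*(-¼) = -g/4)
D(T, u) = 3/(-2 + T + 305*u) (D(T, u) = 3/(-2 + (305*u + T)) = 3/(-2 + (T + 305*u)) = 3/(-2 + T + 305*u))
1/(-58219 + D(j(5, -2), z(-8, 1))) = 1/(-58219 + 3/(-2 - 11 + 305*(-¼*1))) = 1/(-58219 + 3/(-2 - 11 + 305*(-¼))) = 1/(-58219 + 3/(-2 - 11 - 305/4)) = 1/(-58219 + 3/(-357/4)) = 1/(-58219 + 3*(-4/357)) = 1/(-58219 - 4/119) = 1/(-6928065/119) = -119/6928065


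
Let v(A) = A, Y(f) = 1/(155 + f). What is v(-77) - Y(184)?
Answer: -26104/339 ≈ -77.003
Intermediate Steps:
v(-77) - Y(184) = -77 - 1/(155 + 184) = -77 - 1/339 = -26104/339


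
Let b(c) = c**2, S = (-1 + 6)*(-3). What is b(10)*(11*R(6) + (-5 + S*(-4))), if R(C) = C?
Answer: 12100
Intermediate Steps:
S = -15 (S = 5*(-3) = -15)
b(10)*(11*R(6) + (-5 + S*(-4))) = 10**2*(11*6 + (-5 - 15*(-4))) = 100*(66 + (-5 + 60)) = 100*(66 + 55) = 100*121 = 12100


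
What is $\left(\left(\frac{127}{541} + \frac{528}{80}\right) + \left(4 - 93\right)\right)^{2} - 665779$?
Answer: $- \frac{4822123413426}{7317025} \approx -6.5903 \cdot 10^{5}$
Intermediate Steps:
$\left(\left(\frac{127}{541} + \frac{528}{80}\right) + \left(4 - 93\right)\right)^{2} - 665779 = \left(\left(127 \cdot \frac{1}{541} + 528 \cdot \frac{1}{80}\right) - 89\right)^{2} - 665779 = \left(\left(\frac{127}{541} + \frac{33}{5}\right) - 89\right)^{2} - 665779 = \left(\frac{18488}{2705} - 89\right)^{2} - 665779 = \left(- \frac{222257}{2705}\right)^{2} - 665779 = \frac{49398174049}{7317025} - 665779 = - \frac{4822123413426}{7317025}$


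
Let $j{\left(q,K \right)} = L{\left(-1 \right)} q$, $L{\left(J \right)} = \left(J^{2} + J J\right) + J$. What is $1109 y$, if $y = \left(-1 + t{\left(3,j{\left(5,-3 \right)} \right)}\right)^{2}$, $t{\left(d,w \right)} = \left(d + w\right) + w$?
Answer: $159696$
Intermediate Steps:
$L{\left(J \right)} = J + 2 J^{2}$ ($L{\left(J \right)} = \left(J^{2} + J^{2}\right) + J = 2 J^{2} + J = J + 2 J^{2}$)
$j{\left(q,K \right)} = q$ ($j{\left(q,K \right)} = - (1 + 2 \left(-1\right)) q = - (1 - 2) q = \left(-1\right) \left(-1\right) q = 1 q = q$)
$t{\left(d,w \right)} = d + 2 w$
$y = 144$ ($y = \left(-1 + \left(3 + 2 \cdot 5\right)\right)^{2} = \left(-1 + \left(3 + 10\right)\right)^{2} = \left(-1 + 13\right)^{2} = 12^{2} = 144$)
$1109 y = 1109 \cdot 144 = 159696$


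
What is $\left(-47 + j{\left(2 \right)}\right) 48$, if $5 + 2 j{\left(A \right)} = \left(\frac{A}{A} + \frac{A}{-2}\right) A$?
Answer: $-2376$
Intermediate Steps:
$j{\left(A \right)} = - \frac{5}{2} + \frac{A \left(1 - \frac{A}{2}\right)}{2}$ ($j{\left(A \right)} = - \frac{5}{2} + \frac{\left(\frac{A}{A} + \frac{A}{-2}\right) A}{2} = - \frac{5}{2} + \frac{\left(1 + A \left(- \frac{1}{2}\right)\right) A}{2} = - \frac{5}{2} + \frac{\left(1 - \frac{A}{2}\right) A}{2} = - \frac{5}{2} + \frac{A \left(1 - \frac{A}{2}\right)}{2}$)
$\left(-47 + j{\left(2 \right)}\right) 48 = \left(-47 - \left(\frac{3}{2} + 1\right)\right) 48 = \left(-47 - \frac{5}{2}\right) 48 = \left(- \frac{99}{2}\right) 48 = -2376$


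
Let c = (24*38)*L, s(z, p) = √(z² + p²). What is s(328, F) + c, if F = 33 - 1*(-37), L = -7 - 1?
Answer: -7296 + 2*√28121 ≈ -6960.6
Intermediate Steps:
L = -8
F = 70 (F = 33 + 37 = 70)
s(z, p) = √(p² + z²)
c = -7296 (c = (24*38)*(-8) = 912*(-8) = -7296)
s(328, F) + c = √(70² + 328²) - 7296 = √(4900 + 107584) - 7296 = √112484 - 7296 = 2*√28121 - 7296 = -7296 + 2*√28121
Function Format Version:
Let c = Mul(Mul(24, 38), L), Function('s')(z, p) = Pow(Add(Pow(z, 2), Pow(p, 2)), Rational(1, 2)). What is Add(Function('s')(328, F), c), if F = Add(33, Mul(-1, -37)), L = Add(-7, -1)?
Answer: Add(-7296, Mul(2, Pow(28121, Rational(1, 2)))) ≈ -6960.6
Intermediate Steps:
L = -8
F = 70 (F = Add(33, 37) = 70)
Function('s')(z, p) = Pow(Add(Pow(p, 2), Pow(z, 2)), Rational(1, 2))
c = -7296 (c = Mul(Mul(24, 38), -8) = Mul(912, -8) = -7296)
Add(Function('s')(328, F), c) = Add(Pow(Add(Pow(70, 2), Pow(328, 2)), Rational(1, 2)), -7296) = Add(Pow(Add(4900, 107584), Rational(1, 2)), -7296) = Add(Pow(112484, Rational(1, 2)), -7296) = Add(Mul(2, Pow(28121, Rational(1, 2))), -7296) = Add(-7296, Mul(2, Pow(28121, Rational(1, 2))))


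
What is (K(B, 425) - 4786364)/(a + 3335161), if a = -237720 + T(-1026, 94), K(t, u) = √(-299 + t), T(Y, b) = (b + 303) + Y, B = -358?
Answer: -1196591/774203 + 3*I*√73/3096812 ≈ -1.5456 + 8.2769e-6*I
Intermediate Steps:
T(Y, b) = 303 + Y + b (T(Y, b) = (303 + b) + Y = 303 + Y + b)
a = -238349 (a = -237720 + (303 - 1026 + 94) = -237720 - 629 = -238349)
(K(B, 425) - 4786364)/(a + 3335161) = (√(-299 - 358) - 4786364)/(-238349 + 3335161) = (√(-657) - 4786364)/3096812 = (3*I*√73 - 4786364)*(1/3096812) = (-4786364 + 3*I*√73)*(1/3096812) = -1196591/774203 + 3*I*√73/3096812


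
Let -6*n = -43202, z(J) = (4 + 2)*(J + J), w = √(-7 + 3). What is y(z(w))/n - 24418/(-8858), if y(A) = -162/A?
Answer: 12209/4429 + 81*I/86404 ≈ 2.7566 + 0.00093746*I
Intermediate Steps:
w = 2*I (w = √(-4) = 2*I ≈ 2.0*I)
z(J) = 12*J (z(J) = 6*(2*J) = 12*J)
n = 21601/3 (n = -⅙*(-43202) = 21601/3 ≈ 7200.3)
y(z(w))/n - 24418/(-8858) = (-162*(-I/24))/(21601/3) - 24418/(-8858) = -162*(-I/24)*(3/21601) - 24418*(-1/8858) = -(-27)*I/4*(3/21601) + 12209/4429 = (27*I/4)*(3/21601) + 12209/4429 = 81*I/86404 + 12209/4429 = 12209/4429 + 81*I/86404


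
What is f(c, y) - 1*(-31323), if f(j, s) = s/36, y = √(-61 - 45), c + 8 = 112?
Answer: 31323 + I*√106/36 ≈ 31323.0 + 0.28599*I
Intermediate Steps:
c = 104 (c = -8 + 112 = 104)
y = I*√106 (y = √(-106) = I*√106 ≈ 10.296*I)
f(j, s) = s/36 (f(j, s) = s*(1/36) = s/36)
f(c, y) - 1*(-31323) = (I*√106)/36 - 1*(-31323) = I*√106/36 + 31323 = 31323 + I*√106/36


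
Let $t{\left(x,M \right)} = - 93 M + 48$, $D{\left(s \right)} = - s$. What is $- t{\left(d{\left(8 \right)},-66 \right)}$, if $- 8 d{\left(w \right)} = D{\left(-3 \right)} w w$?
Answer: $-6186$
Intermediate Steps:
$d{\left(w \right)} = - \frac{3 w^{2}}{8}$ ($d{\left(w \right)} = - \frac{\left(-1\right) \left(-3\right) w w}{8} = - \frac{3 w w}{8} = - \frac{3 w^{2}}{8}$)
$t{\left(x,M \right)} = 48 - 93 M$
$- t{\left(d{\left(8 \right)},-66 \right)} = - (48 - -6138) = - (48 + 6138) = \left(-1\right) 6186 = -6186$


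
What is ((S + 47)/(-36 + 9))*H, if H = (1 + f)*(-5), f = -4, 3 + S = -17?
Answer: -15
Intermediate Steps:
S = -20 (S = -3 - 17 = -20)
H = 15 (H = (1 - 4)*(-5) = -3*(-5) = 15)
((S + 47)/(-36 + 9))*H = ((-20 + 47)/(-36 + 9))*15 = (27/(-27))*15 = (27*(-1/27))*15 = -1*15 = -15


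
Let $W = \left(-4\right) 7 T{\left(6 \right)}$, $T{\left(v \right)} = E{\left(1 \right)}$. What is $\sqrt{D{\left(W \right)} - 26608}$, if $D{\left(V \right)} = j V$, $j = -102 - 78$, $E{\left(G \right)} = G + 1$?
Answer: $4 i \sqrt{1033} \approx 128.56 i$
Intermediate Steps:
$E{\left(G \right)} = 1 + G$
$T{\left(v \right)} = 2$ ($T{\left(v \right)} = 1 + 1 = 2$)
$W = -56$ ($W = \left(-4\right) 7 \cdot 2 = \left(-28\right) 2 = -56$)
$j = -180$ ($j = -102 - 78 = -180$)
$D{\left(V \right)} = - 180 V$
$\sqrt{D{\left(W \right)} - 26608} = \sqrt{\left(-180\right) \left(-56\right) - 26608} = \sqrt{10080 - 26608} = \sqrt{-16528} = 4 i \sqrt{1033}$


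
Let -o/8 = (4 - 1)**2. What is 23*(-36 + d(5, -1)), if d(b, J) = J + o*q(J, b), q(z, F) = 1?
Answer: -2507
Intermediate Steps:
o = -72 (o = -8*(4 - 1)**2 = -8*3**2 = -8*9 = -72)
d(b, J) = -72 + J (d(b, J) = J - 72*1 = J - 72 = -72 + J)
23*(-36 + d(5, -1)) = 23*(-36 + (-72 - 1)) = 23*(-36 - 73) = 23*(-109) = -2507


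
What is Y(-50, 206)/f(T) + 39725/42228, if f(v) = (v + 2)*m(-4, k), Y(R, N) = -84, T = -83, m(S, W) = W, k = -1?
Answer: -4067/42228 ≈ -0.096310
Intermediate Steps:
f(v) = -2 - v (f(v) = (v + 2)*(-1) = (2 + v)*(-1) = -2 - v)
Y(-50, 206)/f(T) + 39725/42228 = -84/(-2 - 1*(-83)) + 39725/42228 = -84/(-2 + 83) + 39725*(1/42228) = -84/81 + 39725/42228 = -84*1/81 + 39725/42228 = -28/27 + 39725/42228 = -4067/42228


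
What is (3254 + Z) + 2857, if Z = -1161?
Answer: 4950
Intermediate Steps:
(3254 + Z) + 2857 = (3254 - 1161) + 2857 = 2093 + 2857 = 4950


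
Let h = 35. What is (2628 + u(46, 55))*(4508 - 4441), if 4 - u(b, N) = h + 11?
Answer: 173262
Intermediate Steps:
u(b, N) = -42 (u(b, N) = 4 - (35 + 11) = 4 - 1*46 = 4 - 46 = -42)
(2628 + u(46, 55))*(4508 - 4441) = (2628 - 42)*(4508 - 4441) = 2586*67 = 173262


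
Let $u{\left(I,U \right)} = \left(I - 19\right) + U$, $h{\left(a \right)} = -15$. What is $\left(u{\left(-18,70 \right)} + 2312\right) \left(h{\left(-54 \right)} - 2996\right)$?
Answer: $-7060795$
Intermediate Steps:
$u{\left(I,U \right)} = -19 + I + U$ ($u{\left(I,U \right)} = \left(-19 + I\right) + U = -19 + I + U$)
$\left(u{\left(-18,70 \right)} + 2312\right) \left(h{\left(-54 \right)} - 2996\right) = \left(\left(-19 - 18 + 70\right) + 2312\right) \left(-15 - 2996\right) = \left(33 + 2312\right) \left(-3011\right) = 2345 \left(-3011\right) = -7060795$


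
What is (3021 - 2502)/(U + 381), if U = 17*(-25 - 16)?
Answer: -519/316 ≈ -1.6424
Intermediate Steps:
U = -697 (U = 17*(-41) = -697)
(3021 - 2502)/(U + 381) = (3021 - 2502)/(-697 + 381) = 519/(-316) = 519*(-1/316) = -519/316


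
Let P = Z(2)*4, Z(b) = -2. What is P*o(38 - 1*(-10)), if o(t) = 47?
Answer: -376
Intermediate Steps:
P = -8 (P = -2*4 = -8)
P*o(38 - 1*(-10)) = -8*47 = -376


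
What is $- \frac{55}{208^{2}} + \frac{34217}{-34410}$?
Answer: $- \frac{741128419}{744357120} \approx -0.99566$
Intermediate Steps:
$- \frac{55}{208^{2}} + \frac{34217}{-34410} = - \frac{55}{43264} + 34217 \left(- \frac{1}{34410}\right) = \left(-55\right) \frac{1}{43264} - \frac{34217}{34410} = - \frac{55}{43264} - \frac{34217}{34410} = - \frac{741128419}{744357120}$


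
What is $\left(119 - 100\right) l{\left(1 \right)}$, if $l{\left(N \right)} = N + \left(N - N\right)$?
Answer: $19$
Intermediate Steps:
$l{\left(N \right)} = N$ ($l{\left(N \right)} = N + 0 = N$)
$\left(119 - 100\right) l{\left(1 \right)} = \left(119 - 100\right) 1 = 19 \cdot 1 = 19$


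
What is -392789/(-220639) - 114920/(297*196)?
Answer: -622700153/3210959367 ≈ -0.19393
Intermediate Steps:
-392789/(-220639) - 114920/(297*196) = -392789*(-1/220639) - 114920/58212 = 392789/220639 - 114920*1/58212 = 392789/220639 - 28730/14553 = -622700153/3210959367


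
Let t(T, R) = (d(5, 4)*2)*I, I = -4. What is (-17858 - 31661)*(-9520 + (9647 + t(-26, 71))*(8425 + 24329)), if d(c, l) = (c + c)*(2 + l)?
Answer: -14867901382562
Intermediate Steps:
d(c, l) = 2*c*(2 + l) (d(c, l) = (2*c)*(2 + l) = 2*c*(2 + l))
t(T, R) = -480 (t(T, R) = ((2*5*(2 + 4))*2)*(-4) = ((2*5*6)*2)*(-4) = (60*2)*(-4) = 120*(-4) = -480)
(-17858 - 31661)*(-9520 + (9647 + t(-26, 71))*(8425 + 24329)) = (-17858 - 31661)*(-9520 + (9647 - 480)*(8425 + 24329)) = -49519*(-9520 + 9167*32754) = -49519*(-9520 + 300255918) = -49519*300246398 = -14867901382562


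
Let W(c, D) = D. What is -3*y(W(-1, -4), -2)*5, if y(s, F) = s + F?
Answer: 90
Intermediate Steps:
y(s, F) = F + s
-3*y(W(-1, -4), -2)*5 = -3*(-2 - 4)*5 = -3*(-6)*5 = 18*5 = 90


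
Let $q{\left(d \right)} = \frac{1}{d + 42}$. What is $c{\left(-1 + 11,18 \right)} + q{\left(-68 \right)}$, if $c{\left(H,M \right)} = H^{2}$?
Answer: $\frac{2599}{26} \approx 99.962$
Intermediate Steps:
$q{\left(d \right)} = \frac{1}{42 + d}$
$c{\left(-1 + 11,18 \right)} + q{\left(-68 \right)} = \left(-1 + 11\right)^{2} + \frac{1}{42 - 68} = 10^{2} + \frac{1}{-26} = 100 - \frac{1}{26} = \frac{2599}{26}$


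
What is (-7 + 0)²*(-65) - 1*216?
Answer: -3401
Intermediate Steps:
(-7 + 0)²*(-65) - 1*216 = (-7)²*(-65) - 216 = 49*(-65) - 216 = -3185 - 216 = -3401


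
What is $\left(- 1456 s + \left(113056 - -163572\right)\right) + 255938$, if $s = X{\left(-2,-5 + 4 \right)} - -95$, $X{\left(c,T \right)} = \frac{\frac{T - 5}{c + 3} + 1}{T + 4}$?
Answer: $\frac{1190018}{3} \approx 3.9667 \cdot 10^{5}$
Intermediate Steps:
$X{\left(c,T \right)} = \frac{1 + \frac{-5 + T}{3 + c}}{4 + T}$ ($X{\left(c,T \right)} = \frac{\frac{-5 + T}{3 + c} + 1}{4 + T} = \frac{1 + \frac{-5 + T}{3 + c}}{4 + T}$)
$s = \frac{280}{3}$ ($s = \frac{-2 + \left(-5 + 4\right) - 2}{12 + 3 \left(-5 + 4\right) + 4 \left(-2\right) + \left(-5 + 4\right) \left(-2\right)} - -95 = \frac{-2 - 1 - 2}{12 + 3 \left(-1\right) - 8 - -2} + 95 = \frac{1}{12 - 3 - 8 + 2} \left(-5\right) + 95 = \frac{1}{3} \left(-5\right) + 95 = - \frac{5}{3} + 95 = \frac{280}{3} \approx 93.333$)
$\left(- 1456 s + \left(113056 - -163572\right)\right) + 255938 = \left(\left(-1456\right) \frac{280}{3} + \left(113056 - -163572\right)\right) + 255938 = \left(- \frac{407680}{3} + \left(113056 + 163572\right)\right) + 255938 = \left(- \frac{407680}{3} + 276628\right) + 255938 = \frac{422204}{3} + 255938 = \frac{1190018}{3}$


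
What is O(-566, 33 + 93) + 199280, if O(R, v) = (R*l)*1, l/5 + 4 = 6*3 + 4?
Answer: 148340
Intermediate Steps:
l = 90 (l = -20 + 5*(6*3 + 4) = -20 + 5*(18 + 4) = -20 + 5*22 = -20 + 110 = 90)
O(R, v) = 90*R (O(R, v) = (R*90)*1 = (90*R)*1 = 90*R)
O(-566, 33 + 93) + 199280 = 90*(-566) + 199280 = -50940 + 199280 = 148340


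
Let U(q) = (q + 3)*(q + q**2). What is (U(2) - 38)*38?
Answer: -304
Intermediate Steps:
U(q) = (3 + q)*(q + q**2)
(U(2) - 38)*38 = (2*(3 + 2**2 + 4*2) - 38)*38 = (2*(3 + 4 + 8) - 38)*38 = (2*15 - 38)*38 = (30 - 38)*38 = -8*38 = -304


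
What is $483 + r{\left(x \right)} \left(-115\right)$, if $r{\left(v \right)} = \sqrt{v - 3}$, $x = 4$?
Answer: $368$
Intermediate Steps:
$r{\left(v \right)} = \sqrt{-3 + v}$
$483 + r{\left(x \right)} \left(-115\right) = 483 + \sqrt{-3 + 4} \left(-115\right) = 483 + \sqrt{1} \left(-115\right) = 483 + 1 \left(-115\right) = 483 - 115 = 368$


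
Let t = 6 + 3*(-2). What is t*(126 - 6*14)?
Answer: 0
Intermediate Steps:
t = 0 (t = 6 - 6 = 0)
t*(126 - 6*14) = 0*(126 - 6*14) = 0*(126 - 84) = 0*42 = 0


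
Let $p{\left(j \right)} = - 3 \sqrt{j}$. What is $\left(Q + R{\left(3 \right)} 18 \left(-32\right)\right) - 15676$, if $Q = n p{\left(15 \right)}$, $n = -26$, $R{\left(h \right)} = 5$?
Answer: $-18556 + 78 \sqrt{15} \approx -18254.0$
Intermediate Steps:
$Q = 78 \sqrt{15}$ ($Q = - 26 \left(- 3 \sqrt{15}\right) = 78 \sqrt{15} \approx 302.09$)
$\left(Q + R{\left(3 \right)} 18 \left(-32\right)\right) - 15676 = \left(78 \sqrt{15} + 5 \cdot 18 \left(-32\right)\right) - 15676 = \left(78 \sqrt{15} + 90 \left(-32\right)\right) - 15676 = \left(78 \sqrt{15} - 2880\right) - 15676 = \left(-2880 + 78 \sqrt{15}\right) - 15676 = -18556 + 78 \sqrt{15}$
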